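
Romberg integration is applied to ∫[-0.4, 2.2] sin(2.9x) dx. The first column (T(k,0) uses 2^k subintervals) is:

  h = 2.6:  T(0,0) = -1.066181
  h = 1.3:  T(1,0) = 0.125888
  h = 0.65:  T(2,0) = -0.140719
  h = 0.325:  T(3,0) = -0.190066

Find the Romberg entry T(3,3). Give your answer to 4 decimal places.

-0.2038

T(1,1) = (4·0.125888 − (-1.066181)) / 3 = 0.523244
T(2,1) = -0.140719 + (-0.140719 − 0.125888)/3 = -0.229588
T(3,1) = (4·(-0.190066) − (-0.140719)) / 3 = -0.206515
T(2,2) = (16·(-0.229588) − 0.523244) / 15 = -0.279777
T(3,2) = -0.206515 + (-0.206515 − (-0.229588))/15 = -0.204977
T(3,3) = -0.204977 + (-0.204977 − (-0.279777))/63 = -0.203790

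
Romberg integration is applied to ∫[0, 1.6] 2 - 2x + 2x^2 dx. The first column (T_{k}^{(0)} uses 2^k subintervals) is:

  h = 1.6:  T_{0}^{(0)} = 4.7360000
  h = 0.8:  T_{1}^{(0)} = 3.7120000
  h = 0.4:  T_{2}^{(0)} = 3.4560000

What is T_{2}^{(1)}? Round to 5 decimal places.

T_{2}^{(1)} = (4·3.4560000 − 3.7120000) / 3 = 3.3706667

3.37067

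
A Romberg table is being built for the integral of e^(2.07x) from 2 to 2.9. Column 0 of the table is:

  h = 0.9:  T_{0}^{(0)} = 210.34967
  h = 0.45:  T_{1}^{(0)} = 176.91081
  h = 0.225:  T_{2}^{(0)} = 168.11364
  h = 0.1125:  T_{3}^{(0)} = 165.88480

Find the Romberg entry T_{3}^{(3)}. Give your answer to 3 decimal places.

Richardson extrapolation on the trapezoidal column (denominator 4−1=3):
T_{1}^{(1)} = 176.91081 + (176.91081 − 210.34967)/3 = 165.76452
T_{2}^{(1)} = 168.11364 + (168.11364 − 176.91081)/3 = 165.18125
T_{3}^{(1)} = 165.88480 + (165.88480 − 168.11364)/3 = 165.14185
T_{2}^{(2)} = 165.18125 + (165.18125 − 165.76452)/15 = 165.14237
T_{3}^{(2)} = 165.14185 + (165.14185 − 165.18125)/15 = 165.13922
T_{3}^{(3)} = 165.13922 + (165.13922 − 165.14237)/63 = 165.13917
(Column j=1 coincides with Simpson's rule on the same nodes.)

165.139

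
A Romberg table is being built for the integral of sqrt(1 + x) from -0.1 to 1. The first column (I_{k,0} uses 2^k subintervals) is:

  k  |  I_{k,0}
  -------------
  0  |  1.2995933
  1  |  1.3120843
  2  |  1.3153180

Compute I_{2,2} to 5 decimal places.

1.31641

Richardson extrapolation on the trapezoidal column (denominator 4−1=3):
I_{1,1} = (4·1.3120843 − 1.2995933) / 3 = 1.3162480
I_{2,1} = (4·1.3153180 − 1.3120843) / 3 = 1.3163959
I_{2,2} = (16·1.3163959 − 1.3162480) / 15 = 1.3164058
(Column j=1 coincides with Simpson's rule on the same nodes.)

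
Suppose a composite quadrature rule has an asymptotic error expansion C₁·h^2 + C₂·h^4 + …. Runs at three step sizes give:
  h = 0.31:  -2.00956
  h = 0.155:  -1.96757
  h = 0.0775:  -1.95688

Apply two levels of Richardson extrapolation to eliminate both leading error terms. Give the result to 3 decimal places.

First eliminate the h^2 term (factor 2^2 = 4):
  B₁ = (4·(-1.96757) − (-2.00956))/3 = -1.95357
  B₂ = (4·(-1.95688) − (-1.96757))/3 = -1.95332
Then eliminate the h^4 term (factor 2^4 = 16):
  (16·(-1.95332) − (-1.95357))/15 = -1.95330

-1.953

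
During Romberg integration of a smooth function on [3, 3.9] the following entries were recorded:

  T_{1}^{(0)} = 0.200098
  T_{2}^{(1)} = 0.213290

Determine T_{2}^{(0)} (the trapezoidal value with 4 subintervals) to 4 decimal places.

From T_{2}^{(1)} = (4·T_{2}^{(0)} − T_{1}^{(0)})/3, solve for T_{2}^{(0)}:
4·T_{2}^{(0)} = 3·0.213290 + 0.200098 = 0.839968
T_{2}^{(0)} = 0.209992

0.2100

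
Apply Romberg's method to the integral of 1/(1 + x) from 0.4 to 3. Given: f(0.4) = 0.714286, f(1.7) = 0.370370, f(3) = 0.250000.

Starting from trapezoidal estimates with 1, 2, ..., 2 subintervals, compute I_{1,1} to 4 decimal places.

I_{0,0} (trapezoid, 1 panel, h=2.6000): 1.253572
I_{1,0} (trapezoid, 2 panels, h=1.3000): 1.108267
I_{1,1} = 1.108267 + (1.108267 − 1.253572)/3 = 1.059832

1.0598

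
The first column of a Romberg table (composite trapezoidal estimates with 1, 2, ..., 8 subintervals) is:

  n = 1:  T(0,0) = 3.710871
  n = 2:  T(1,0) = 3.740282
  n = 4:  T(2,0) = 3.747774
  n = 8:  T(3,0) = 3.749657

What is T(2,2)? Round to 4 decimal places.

3.7503

Richardson extrapolation on the trapezoidal column (denominator 4−1=3):
T(1,1) = 3.740282 + (3.740282 − 3.710871)/3 = 3.750086
T(2,1) = (4·3.747774 − 3.740282) / 3 = 3.750271
T(2,2) = (16·3.750271 − 3.750086) / 15 = 3.750283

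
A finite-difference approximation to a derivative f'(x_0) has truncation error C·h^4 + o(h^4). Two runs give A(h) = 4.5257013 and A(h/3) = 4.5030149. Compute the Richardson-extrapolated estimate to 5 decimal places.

Extrapolated value = (81·A(h/3) − A(h)) / (81 − 1)
= (81·4.5030149 − 4.5257013) / 80
= 360.2185056 / 80 = 4.5027313

4.50273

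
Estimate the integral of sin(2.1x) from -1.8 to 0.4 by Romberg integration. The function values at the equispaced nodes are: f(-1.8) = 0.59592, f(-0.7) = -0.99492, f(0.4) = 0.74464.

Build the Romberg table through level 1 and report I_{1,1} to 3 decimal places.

I_{0,0} (trapezoid, 1 panel, h=2.2000): 1.47462
I_{1,0} (trapezoid, 2 panels, h=1.1000): -0.35710
I_{1,1} = -0.35710 + (-0.35710 − 1.47462)/3 = -0.96767

-0.968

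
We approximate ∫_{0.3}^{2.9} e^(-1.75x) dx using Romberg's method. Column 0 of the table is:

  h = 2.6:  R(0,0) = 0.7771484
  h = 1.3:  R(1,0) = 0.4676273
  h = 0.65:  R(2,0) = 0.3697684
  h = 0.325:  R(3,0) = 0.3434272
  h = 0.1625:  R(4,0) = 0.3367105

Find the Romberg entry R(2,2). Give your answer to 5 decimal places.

0.33533

Richardson extrapolation on the trapezoidal column (denominator 4−1=3):
R(1,1) = 0.4676273 + (0.4676273 − 0.7771484)/3 = 0.3644536
R(2,1) = 0.3697684 + (0.3697684 − 0.4676273)/3 = 0.3371488
R(2,2) = (16·0.3371488 − 0.3644536) / 15 = 0.3353285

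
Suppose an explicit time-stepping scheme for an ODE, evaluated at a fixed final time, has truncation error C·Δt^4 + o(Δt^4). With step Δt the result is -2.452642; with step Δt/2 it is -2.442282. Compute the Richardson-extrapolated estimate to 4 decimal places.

Extrapolated value = (16·A(Δt/2) − A(Δt)) / (16 − 1)
= (16·(-2.442282) − (-2.452642)) / 15
= -36.623870 / 15 = -2.441591

-2.4416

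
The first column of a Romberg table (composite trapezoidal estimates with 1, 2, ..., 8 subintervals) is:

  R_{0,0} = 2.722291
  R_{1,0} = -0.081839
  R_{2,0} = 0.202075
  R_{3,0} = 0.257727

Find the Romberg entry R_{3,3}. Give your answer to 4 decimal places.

0.2732

R_{1,1} = (4·(-0.081839) − 2.722291) / 3 = -1.016549
R_{2,1} = (4·0.202075 − (-0.081839)) / 3 = 0.296713
R_{3,1} = (4·0.257727 − 0.202075) / 3 = 0.276278
R_{2,2} = 0.296713 + (0.296713 − (-1.016549))/15 = 0.384264
R_{3,2} = (16·0.276278 − 0.296713) / 15 = 0.274916
R_{3,3} = (64·0.274916 − 0.384264) / 63 = 0.273180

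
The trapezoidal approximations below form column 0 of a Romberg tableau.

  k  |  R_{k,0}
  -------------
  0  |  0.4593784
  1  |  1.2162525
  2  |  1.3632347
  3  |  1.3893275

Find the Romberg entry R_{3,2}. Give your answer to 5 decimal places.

Richardson extrapolation on the trapezoidal column (denominator 4−1=3):
R_{2,1} = (4·1.3632347 − 1.2162525) / 3 = 1.4122288
R_{3,1} = (4·1.3893275 − 1.3632347) / 3 = 1.3980251
R_{3,2} = 1.3980251 + (1.3980251 − 1.4122288)/15 = 1.3970782

1.39708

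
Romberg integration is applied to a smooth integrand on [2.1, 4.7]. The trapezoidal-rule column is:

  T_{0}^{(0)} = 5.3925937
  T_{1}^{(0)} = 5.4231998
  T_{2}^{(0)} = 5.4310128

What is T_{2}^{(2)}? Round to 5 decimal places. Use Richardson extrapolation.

5.43363

Richardson extrapolation on the trapezoidal column (denominator 4−1=3):
T_{1}^{(1)} = 5.4231998 + (5.4231998 − 5.3925937)/3 = 5.4334018
T_{2}^{(1)} = (4·5.4310128 − 5.4231998) / 3 = 5.4336171
T_{2}^{(2)} = 5.4336171 + (5.4336171 − 5.4334018)/15 = 5.4336315
(Column j=1 coincides with Simpson's rule on the same nodes.)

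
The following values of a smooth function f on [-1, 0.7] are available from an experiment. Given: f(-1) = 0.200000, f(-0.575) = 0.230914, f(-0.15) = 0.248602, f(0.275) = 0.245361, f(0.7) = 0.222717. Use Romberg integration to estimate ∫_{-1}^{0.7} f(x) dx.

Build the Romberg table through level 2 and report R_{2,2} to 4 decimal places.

R_{0,0} (trapezoid, 1 panel, h=1.7000): 0.359309
R_{1,0} (trapezoid, 2 panels, h=0.8500): 0.390966
R_{2,0} (trapezoid, 4 panels, h=0.4250): 0.397900
R_{1,1} = 0.390966 + (0.390966 − 0.359309)/3 = 0.401518
R_{2,1} = 0.397900 + (0.397900 − 0.390966)/3 = 0.400211
R_{2,2} = 0.400211 + (0.400211 − 0.401518)/15 = 0.400124

0.4001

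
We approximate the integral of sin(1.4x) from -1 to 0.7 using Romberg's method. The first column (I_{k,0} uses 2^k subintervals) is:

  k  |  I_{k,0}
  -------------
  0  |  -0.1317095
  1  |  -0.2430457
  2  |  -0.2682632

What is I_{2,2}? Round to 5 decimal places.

-0.27644

I_{1,1} = -0.2430457 + (-0.2430457 − (-0.1317095))/3 = -0.2801578
I_{2,1} = -0.2682632 + (-0.2682632 − (-0.2430457))/3 = -0.2766690
I_{2,2} = -0.2766690 + (-0.2766690 − (-0.2801578))/15 = -0.2764364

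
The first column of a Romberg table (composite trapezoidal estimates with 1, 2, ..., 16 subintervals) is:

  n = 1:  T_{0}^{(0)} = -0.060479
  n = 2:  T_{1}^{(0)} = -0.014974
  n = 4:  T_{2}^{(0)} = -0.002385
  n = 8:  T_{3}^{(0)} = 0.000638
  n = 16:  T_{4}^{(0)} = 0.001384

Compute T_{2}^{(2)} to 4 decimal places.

Richardson extrapolation on the trapezoidal column (denominator 4−1=3):
T_{1}^{(1)} = (4·(-0.014974) − (-0.060479)) / 3 = 0.000194
T_{2}^{(1)} = (4·(-0.002385) − (-0.014974)) / 3 = 0.001811
T_{2}^{(2)} = 0.001811 + (0.001811 − 0.000194)/15 = 0.001919

0.0019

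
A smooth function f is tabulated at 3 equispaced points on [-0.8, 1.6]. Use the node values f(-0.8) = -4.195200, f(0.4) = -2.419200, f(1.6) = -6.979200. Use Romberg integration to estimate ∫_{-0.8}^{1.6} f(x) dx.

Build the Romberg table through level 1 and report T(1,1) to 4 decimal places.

-8.3405

T(0,0) (trapezoid, 1 panel, h=2.4000): -13.409280
T(1,0) (trapezoid, 2 panels, h=1.2000): -9.607680
T(1,1) = -9.607680 + (-9.607680 − (-13.409280))/3 = -8.340480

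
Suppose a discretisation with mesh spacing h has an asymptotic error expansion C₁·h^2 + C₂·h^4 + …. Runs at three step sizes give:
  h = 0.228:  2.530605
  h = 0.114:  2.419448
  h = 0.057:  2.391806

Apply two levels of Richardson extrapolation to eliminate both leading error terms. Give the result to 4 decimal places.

First eliminate the h^2 term (factor 2^2 = 4):
  B₁ = (4·2.419448 − 2.530605)/3 = 2.382396
  B₂ = (4·2.391806 − 2.419448)/3 = 2.382592
Then eliminate the h^4 term (factor 2^4 = 16):
  (16·2.382592 − 2.382396)/15 = 2.382605

2.3826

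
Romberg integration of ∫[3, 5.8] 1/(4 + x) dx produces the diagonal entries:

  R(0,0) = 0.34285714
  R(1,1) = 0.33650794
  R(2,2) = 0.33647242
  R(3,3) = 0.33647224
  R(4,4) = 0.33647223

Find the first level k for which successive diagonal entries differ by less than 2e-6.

k = 3

|R(1,1) − R(0,0)| = 0.00634920 ≥ 2e-6
|R(2,2) − R(1,1)| = 0.00003552 ≥ 2e-6
|R(3,3) − R(2,2)| = 0.00000018 < 2e-6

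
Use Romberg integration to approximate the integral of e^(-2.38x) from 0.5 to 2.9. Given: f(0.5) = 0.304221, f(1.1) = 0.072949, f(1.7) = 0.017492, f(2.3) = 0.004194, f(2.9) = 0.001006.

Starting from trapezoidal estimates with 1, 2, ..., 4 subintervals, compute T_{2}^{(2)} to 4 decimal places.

T_{0}^{(0)} (trapezoid, 1 panel, h=2.4000): 0.366272
T_{1}^{(0)} (trapezoid, 2 panels, h=1.2000): 0.204127
T_{2}^{(0)} (trapezoid, 4 panels, h=0.6000): 0.148349
T_{1}^{(1)} = 0.204127 + (0.204127 − 0.366272)/3 = 0.150079
T_{2}^{(1)} = 0.148349 + (0.148349 − 0.204127)/3 = 0.129756
T_{2}^{(2)} = 0.129756 + (0.129756 − 0.150079)/15 = 0.128401

0.1284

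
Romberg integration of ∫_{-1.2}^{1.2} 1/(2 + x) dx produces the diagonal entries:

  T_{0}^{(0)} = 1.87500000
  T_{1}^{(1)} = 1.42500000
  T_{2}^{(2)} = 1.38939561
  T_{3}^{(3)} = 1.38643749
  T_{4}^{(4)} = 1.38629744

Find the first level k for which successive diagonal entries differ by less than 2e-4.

|T_{1}^{(1)} − T_{0}^{(0)}| = 0.45000000 ≥ 2e-4
|T_{2}^{(2)} − T_{1}^{(1)}| = 0.03560439 ≥ 2e-4
|T_{3}^{(3)} − T_{2}^{(2)}| = 0.00295812 ≥ 2e-4
|T_{4}^{(4)} − T_{3}^{(3)}| = 0.00014005 < 2e-4

k = 4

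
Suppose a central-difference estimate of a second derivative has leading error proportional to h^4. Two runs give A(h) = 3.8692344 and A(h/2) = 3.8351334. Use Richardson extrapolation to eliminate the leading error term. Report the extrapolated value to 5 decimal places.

3.83286

The leading error scales as h^4; refining by a factor of 2 reduces it by 2^4 = 16.
Extrapolated value = (16·A(h/2) − A(h)) / (16 − 1)
= (16·3.8351334 − 3.8692344) / 15
= 57.4929000 / 15 = 3.8328600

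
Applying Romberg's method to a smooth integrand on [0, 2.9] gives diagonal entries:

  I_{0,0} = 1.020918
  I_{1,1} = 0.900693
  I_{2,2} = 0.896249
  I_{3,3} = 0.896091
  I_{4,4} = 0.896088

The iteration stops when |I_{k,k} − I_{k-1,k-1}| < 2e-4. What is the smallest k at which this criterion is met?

k = 3

|I_{1,1} − I_{0,0}| = 0.120225 ≥ 2e-4
|I_{2,2} − I_{1,1}| = 0.004444 ≥ 2e-4
|I_{3,3} − I_{2,2}| = 0.000158 < 2e-4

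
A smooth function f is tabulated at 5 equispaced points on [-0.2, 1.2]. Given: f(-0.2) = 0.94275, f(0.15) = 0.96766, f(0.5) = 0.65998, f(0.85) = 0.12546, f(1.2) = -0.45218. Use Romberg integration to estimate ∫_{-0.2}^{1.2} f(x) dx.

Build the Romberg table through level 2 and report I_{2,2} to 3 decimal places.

I_{0,0} (trapezoid, 1 panel, h=1.4000): 0.34340
I_{1,0} (trapezoid, 2 panels, h=0.7000): 0.63369
I_{2,0} (trapezoid, 4 panels, h=0.3500): 0.69943
I_{1,1} = 0.63369 + (0.63369 − 0.34340)/3 = 0.73045
I_{2,1} = 0.69943 + (0.69943 − 0.63369)/3 = 0.72134
I_{2,2} = 0.72134 + (0.72134 − 0.73045)/15 = 0.72073

0.721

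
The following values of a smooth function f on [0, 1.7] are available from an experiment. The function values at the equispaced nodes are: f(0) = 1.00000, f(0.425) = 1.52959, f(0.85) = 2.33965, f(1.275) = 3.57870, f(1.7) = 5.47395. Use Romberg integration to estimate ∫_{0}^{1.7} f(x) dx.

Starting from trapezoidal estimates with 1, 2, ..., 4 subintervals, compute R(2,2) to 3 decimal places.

4.474

R(0,0) (trapezoid, 1 panel, h=1.7000): 5.50286
R(1,0) (trapezoid, 2 panels, h=0.8500): 4.74013
R(2,0) (trapezoid, 4 panels, h=0.4250): 4.54109
R(1,1) = 4.74013 + (4.74013 − 5.50286)/3 = 4.48589
R(2,1) = 4.54109 + (4.54109 − 4.74013)/3 = 4.47474
R(2,2) = 4.47474 + (4.47474 − 4.48589)/15 = 4.47400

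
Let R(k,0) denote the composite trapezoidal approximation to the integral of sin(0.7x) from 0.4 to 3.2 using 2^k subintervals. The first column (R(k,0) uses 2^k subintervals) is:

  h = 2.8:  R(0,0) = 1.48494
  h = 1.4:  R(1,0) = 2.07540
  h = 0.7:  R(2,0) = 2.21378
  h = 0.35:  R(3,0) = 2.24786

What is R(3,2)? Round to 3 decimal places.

Richardson extrapolation on the trapezoidal column (denominator 4−1=3):
R(2,1) = (4·2.21378 − 2.07540) / 3 = 2.25991
R(3,1) = 2.24786 + (2.24786 − 2.21378)/3 = 2.25922
R(3,2) = (16·2.25922 − 2.25991) / 15 = 2.25917

2.259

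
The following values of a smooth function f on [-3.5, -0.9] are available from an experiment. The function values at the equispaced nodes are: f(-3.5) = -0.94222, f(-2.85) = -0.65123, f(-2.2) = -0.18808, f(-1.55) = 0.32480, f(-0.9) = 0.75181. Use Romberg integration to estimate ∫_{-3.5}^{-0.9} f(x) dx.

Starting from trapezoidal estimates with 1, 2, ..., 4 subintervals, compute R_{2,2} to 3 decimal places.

R_{0,0} (trapezoid, 1 panel, h=2.6000): -0.24753
R_{1,0} (trapezoid, 2 panels, h=1.3000): -0.36827
R_{2,0} (trapezoid, 4 panels, h=0.6500): -0.39631
R_{1,1} = -0.36827 + (-0.36827 − (-0.24753))/3 = -0.40852
R_{2,1} = -0.39631 + (-0.39631 − (-0.36827))/3 = -0.40566
R_{2,2} = -0.40566 + (-0.40566 − (-0.40852))/15 = -0.40547

-0.405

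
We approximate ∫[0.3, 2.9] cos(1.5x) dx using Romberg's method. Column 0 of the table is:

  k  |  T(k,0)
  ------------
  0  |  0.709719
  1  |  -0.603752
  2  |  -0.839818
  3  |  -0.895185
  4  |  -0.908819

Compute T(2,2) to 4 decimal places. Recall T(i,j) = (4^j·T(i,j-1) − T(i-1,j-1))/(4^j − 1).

Richardson extrapolation on the trapezoidal column (denominator 4−1=3):
T(1,1) = (4·(-0.603752) − 0.709719) / 3 = -1.041576
T(2,1) = -0.839818 + (-0.839818 − (-0.603752))/3 = -0.918507
T(2,2) = -0.918507 + (-0.918507 − (-1.041576))/15 = -0.910302
(Column j=1 coincides with Simpson's rule on the same nodes.)

-0.9103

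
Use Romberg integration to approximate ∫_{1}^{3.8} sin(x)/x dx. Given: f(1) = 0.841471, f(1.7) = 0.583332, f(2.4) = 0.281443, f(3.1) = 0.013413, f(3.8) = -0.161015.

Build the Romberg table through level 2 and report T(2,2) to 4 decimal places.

0.8474

T(0,0) (trapezoid, 1 panel, h=2.8000): 0.952638
T(1,0) (trapezoid, 2 panels, h=1.4000): 0.870339
T(2,0) (trapezoid, 4 panels, h=0.7000): 0.852891
T(1,1) = 0.870339 + (0.870339 − 0.952638)/3 = 0.842906
T(2,1) = 0.852891 + (0.852891 − 0.870339)/3 = 0.847075
T(2,2) = 0.847075 + (0.847075 − 0.842906)/15 = 0.847353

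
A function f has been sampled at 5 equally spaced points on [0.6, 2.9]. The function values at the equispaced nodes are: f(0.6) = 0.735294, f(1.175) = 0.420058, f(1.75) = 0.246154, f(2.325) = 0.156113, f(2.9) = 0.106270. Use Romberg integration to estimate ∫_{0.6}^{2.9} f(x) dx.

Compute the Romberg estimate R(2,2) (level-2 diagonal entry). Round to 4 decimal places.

R(0,0) (trapezoid, 1 panel, h=2.3000): 0.967799
R(1,0) (trapezoid, 2 panels, h=1.1500): 0.766976
R(2,0) (trapezoid, 4 panels, h=0.5750): 0.714787
R(1,1) = 0.766976 + (0.766976 − 0.967799)/3 = 0.700035
R(2,1) = 0.714787 + (0.714787 − 0.766976)/3 = 0.697391
R(2,2) = 0.697391 + (0.697391 − 0.700035)/15 = 0.697215

0.6972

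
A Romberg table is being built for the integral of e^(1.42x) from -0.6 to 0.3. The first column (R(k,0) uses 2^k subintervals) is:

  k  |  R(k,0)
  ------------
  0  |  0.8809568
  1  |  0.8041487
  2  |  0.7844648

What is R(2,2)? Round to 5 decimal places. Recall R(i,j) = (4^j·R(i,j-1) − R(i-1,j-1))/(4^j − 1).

Richardson extrapolation on the trapezoidal column (denominator 4−1=3):
R(1,1) = 0.8041487 + (0.8041487 − 0.8809568)/3 = 0.7785460
R(2,1) = (4·0.7844648 − 0.8041487) / 3 = 0.7779035
R(2,2) = 0.7779035 + (0.7779035 − 0.7785460)/15 = 0.7778607

0.77786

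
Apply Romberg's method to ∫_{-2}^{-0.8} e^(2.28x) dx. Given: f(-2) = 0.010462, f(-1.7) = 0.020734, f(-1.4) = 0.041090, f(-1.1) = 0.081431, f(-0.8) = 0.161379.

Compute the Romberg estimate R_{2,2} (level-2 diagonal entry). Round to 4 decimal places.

R_{0,0} (trapezoid, 1 panel, h=1.2000): 0.103105
R_{1,0} (trapezoid, 2 panels, h=0.6000): 0.076206
R_{2,0} (trapezoid, 4 panels, h=0.3000): 0.068753
R_{1,1} = 0.076206 + (0.076206 − 0.103105)/3 = 0.067240
R_{2,1} = 0.068753 + (0.068753 − 0.076206)/3 = 0.066269
R_{2,2} = 0.066269 + (0.066269 − 0.067240)/15 = 0.066204

0.0662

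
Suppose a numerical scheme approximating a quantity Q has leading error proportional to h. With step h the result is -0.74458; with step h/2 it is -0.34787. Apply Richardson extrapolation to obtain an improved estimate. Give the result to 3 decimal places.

0.049

Extrapolated value = (2·A(h/2) − A(h)) / (2 − 1)
= (2·(-0.34787) − (-0.74458)) / 1
= 0.04884 / 1 = 0.04884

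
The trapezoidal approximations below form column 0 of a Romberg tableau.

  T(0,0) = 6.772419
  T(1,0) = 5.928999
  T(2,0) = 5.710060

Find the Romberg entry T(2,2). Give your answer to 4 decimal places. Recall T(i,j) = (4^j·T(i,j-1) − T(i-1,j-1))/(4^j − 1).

5.6364

Richardson extrapolation on the trapezoidal column (denominator 4−1=3):
T(1,1) = 5.928999 + (5.928999 − 6.772419)/3 = 5.647859
T(2,1) = 5.710060 + (5.710060 − 5.928999)/3 = 5.637080
T(2,2) = 5.637080 + (5.637080 − 5.647859)/15 = 5.636361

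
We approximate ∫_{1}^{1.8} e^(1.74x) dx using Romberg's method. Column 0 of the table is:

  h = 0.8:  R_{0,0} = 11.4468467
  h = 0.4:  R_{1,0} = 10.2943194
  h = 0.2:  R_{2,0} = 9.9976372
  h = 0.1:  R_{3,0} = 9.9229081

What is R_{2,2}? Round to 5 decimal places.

Richardson extrapolation on the trapezoidal column (denominator 4−1=3):
R_{1,1} = (4·10.2943194 − 11.4468467) / 3 = 9.9101436
R_{2,1} = 9.9976372 + (9.9976372 − 10.2943194)/3 = 9.8987431
R_{2,2} = 9.8987431 + (9.8987431 − 9.9101436)/15 = 9.8979831

9.89798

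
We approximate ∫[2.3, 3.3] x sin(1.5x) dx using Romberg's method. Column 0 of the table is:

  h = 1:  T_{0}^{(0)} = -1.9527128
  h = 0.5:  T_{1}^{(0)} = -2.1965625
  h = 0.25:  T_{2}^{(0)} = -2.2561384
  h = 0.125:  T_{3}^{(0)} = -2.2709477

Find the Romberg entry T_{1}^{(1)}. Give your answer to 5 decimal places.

-2.27785

Richardson extrapolation on the trapezoidal column (denominator 4−1=3):
T_{1}^{(1)} = -2.1965625 + (-2.1965625 − (-1.9527128))/3 = -2.2778457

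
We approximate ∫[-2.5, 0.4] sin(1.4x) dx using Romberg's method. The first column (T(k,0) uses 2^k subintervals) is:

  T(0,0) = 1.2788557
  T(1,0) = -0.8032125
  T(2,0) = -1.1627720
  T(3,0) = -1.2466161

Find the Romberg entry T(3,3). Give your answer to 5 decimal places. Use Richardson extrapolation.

Richardson extrapolation on the trapezoidal column (denominator 4−1=3):
T(1,1) = -0.8032125 + (-0.8032125 − 1.2788557)/3 = -1.4972352
T(2,1) = (4·(-1.1627720) − (-0.8032125)) / 3 = -1.2826252
T(3,1) = (4·(-1.2466161) − (-1.1627720)) / 3 = -1.2745641
T(2,2) = (16·(-1.2826252) − (-1.4972352)) / 15 = -1.2683179
T(3,2) = (16·(-1.2745641) − (-1.2826252)) / 15 = -1.2740267
T(3,3) = (64·(-1.2740267) − (-1.2683179)) / 63 = -1.2741173

-1.27412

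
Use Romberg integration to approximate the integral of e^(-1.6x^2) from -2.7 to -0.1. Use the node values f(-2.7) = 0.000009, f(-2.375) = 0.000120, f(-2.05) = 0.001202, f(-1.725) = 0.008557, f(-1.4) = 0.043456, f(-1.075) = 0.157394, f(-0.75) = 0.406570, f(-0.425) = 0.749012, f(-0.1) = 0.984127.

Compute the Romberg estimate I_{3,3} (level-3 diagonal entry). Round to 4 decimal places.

0.6021

I_{0,0} (trapezoid, 1 panel, h=2.6000): 1.279377
I_{1,0} (trapezoid, 2 panels, h=1.3000): 0.696181
I_{2,0} (trapezoid, 4 panels, h=0.6500): 0.613142
I_{3,0} (trapezoid, 8 panels, h=0.3250): 0.603973
I_{1,1} = 0.696181 + (0.696181 − 1.279377)/3 = 0.501782
I_{2,1} = 0.613142 + (0.613142 − 0.696181)/3 = 0.585462
I_{3,1} = 0.603973 + (0.603973 − 0.613142)/3 = 0.600917
I_{2,2} = 0.585462 + (0.585462 − 0.501782)/15 = 0.591041
I_{3,2} = 0.600917 + (0.600917 − 0.585462)/15 = 0.601947
I_{3,3} = 0.601947 + (0.601947 − 0.591041)/63 = 0.602120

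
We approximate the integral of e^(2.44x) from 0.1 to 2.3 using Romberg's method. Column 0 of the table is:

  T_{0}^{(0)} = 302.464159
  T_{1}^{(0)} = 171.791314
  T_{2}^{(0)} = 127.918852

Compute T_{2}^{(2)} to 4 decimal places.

112.2988

T_{1}^{(1)} = (4·171.791314 − 302.464159) / 3 = 128.233699
T_{2}^{(1)} = (4·127.918852 − 171.791314) / 3 = 113.294698
T_{2}^{(2)} = (16·113.294698 − 128.233699) / 15 = 112.298765
(Column j=1 coincides with Simpson's rule on the same nodes.)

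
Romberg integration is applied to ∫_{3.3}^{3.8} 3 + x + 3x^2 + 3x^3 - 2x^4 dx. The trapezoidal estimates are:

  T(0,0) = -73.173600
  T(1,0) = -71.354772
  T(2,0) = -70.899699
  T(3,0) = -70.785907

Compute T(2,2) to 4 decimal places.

Richardson extrapolation on the trapezoidal column (denominator 4−1=3):
T(1,1) = (4·(-71.354772) − (-73.173600)) / 3 = -70.748496
T(2,1) = -70.899699 + (-70.899699 − (-71.354772))/3 = -70.748008
T(2,2) = (16·(-70.748008) − (-70.748496)) / 15 = -70.747975
(Column j=1 coincides with Simpson's rule on the same nodes.)

-70.7480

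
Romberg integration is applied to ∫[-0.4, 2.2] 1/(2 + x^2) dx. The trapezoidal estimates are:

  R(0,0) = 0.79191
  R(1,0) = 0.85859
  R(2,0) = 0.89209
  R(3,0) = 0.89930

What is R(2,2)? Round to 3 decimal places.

Richardson extrapolation on the trapezoidal column (denominator 4−1=3):
R(1,1) = (4·0.85859 − 0.79191) / 3 = 0.88082
R(2,1) = 0.89209 + (0.89209 − 0.85859)/3 = 0.90326
R(2,2) = 0.90326 + (0.90326 − 0.88082)/15 = 0.90476

0.905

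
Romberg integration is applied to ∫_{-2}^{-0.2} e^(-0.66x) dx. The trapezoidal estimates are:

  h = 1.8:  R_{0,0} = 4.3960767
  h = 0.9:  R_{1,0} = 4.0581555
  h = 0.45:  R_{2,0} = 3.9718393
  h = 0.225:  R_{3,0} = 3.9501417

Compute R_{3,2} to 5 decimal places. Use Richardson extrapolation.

Richardson extrapolation on the trapezoidal column (denominator 4−1=3):
R_{2,1} = 3.9718393 + (3.9718393 − 4.0581555)/3 = 3.9430672
R_{3,1} = 3.9501417 + (3.9501417 − 3.9718393)/3 = 3.9429092
R_{3,2} = 3.9429092 + (3.9429092 − 3.9430672)/15 = 3.9428987

3.94290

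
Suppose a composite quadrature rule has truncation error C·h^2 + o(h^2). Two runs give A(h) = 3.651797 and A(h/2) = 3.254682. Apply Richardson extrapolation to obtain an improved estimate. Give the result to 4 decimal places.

The leading error scales as h^2; refining by a factor of 2 reduces it by 2^2 = 4.
Extrapolated value = (4·A(h/2) − A(h)) / (4 − 1)
= (4·3.254682 − 3.651797) / 3
= 9.366931 / 3 = 3.122310

3.1223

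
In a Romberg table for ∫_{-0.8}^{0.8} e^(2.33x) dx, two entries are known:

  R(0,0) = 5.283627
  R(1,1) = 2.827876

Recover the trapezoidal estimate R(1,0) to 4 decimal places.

From R(1,1) = (4·R(1,0) − R(0,0))/3, solve for R(1,0):
4·R(1,0) = 3·2.827876 + 5.283627 = 13.767255
R(1,0) = 3.441814

3.4418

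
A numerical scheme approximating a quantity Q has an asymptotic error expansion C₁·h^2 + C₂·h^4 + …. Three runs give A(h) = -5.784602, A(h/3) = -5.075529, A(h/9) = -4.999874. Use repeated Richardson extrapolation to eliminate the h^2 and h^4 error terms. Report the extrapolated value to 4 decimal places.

-4.9905

First eliminate the h^2 term (factor 3^2 = 9):
  B₁ = (9·(-5.075529) − (-5.784602))/8 = -4.986895
  B₂ = (9·(-4.999874) − (-5.075529))/8 = -4.990417
Then eliminate the h^4 term (factor 3^4 = 81):
  (81·(-4.990417) − (-4.986895))/80 = -4.990461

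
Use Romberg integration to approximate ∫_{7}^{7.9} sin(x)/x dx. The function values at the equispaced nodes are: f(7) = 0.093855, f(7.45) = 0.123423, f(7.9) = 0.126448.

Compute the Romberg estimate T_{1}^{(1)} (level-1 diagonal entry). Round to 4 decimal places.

T_{0}^{(0)} (trapezoid, 1 panel, h=0.9000): 0.099136
T_{1}^{(0)} (trapezoid, 2 panels, h=0.4500): 0.105109
T_{1}^{(1)} = 0.105109 + (0.105109 − 0.099136)/3 = 0.107100

0.1071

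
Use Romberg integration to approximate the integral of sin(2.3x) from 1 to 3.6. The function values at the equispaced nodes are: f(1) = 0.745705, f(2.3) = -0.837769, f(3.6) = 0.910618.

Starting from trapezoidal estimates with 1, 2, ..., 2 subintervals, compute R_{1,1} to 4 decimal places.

R_{0,0} (trapezoid, 1 panel, h=2.6000): 2.153220
R_{1,0} (trapezoid, 2 panels, h=1.3000): -0.012490
R_{1,1} = -0.012490 + (-0.012490 − 2.153220)/3 = -0.734393

-0.7344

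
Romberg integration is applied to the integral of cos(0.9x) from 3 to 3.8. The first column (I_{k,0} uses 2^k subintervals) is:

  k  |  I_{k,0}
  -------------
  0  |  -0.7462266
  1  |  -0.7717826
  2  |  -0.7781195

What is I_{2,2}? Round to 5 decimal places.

I_{1,1} = (4·(-0.7717826) − (-0.7462266)) / 3 = -0.7803013
I_{2,1} = -0.7781195 + (-0.7781195 − (-0.7717826))/3 = -0.7802318
I_{2,2} = -0.7802318 + (-0.7802318 − (-0.7803013))/15 = -0.7802272

-0.78023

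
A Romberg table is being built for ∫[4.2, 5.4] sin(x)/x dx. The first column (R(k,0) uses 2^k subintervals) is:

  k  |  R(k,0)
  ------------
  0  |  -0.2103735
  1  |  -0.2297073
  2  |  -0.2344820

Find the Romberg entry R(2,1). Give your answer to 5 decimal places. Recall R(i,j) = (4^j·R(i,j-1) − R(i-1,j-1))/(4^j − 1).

Richardson extrapolation on the trapezoidal column (denominator 4−1=3):
R(2,1) = (4·(-0.2344820) − (-0.2297073)) / 3 = -0.2360736

-0.23607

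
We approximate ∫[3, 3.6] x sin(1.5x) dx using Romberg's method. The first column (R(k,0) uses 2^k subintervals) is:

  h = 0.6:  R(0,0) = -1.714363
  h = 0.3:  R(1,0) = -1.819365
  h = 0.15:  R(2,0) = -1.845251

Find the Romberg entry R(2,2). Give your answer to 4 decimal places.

R(1,1) = (4·(-1.819365) − (-1.714363)) / 3 = -1.854366
R(2,1) = (4·(-1.845251) − (-1.819365)) / 3 = -1.853880
R(2,2) = (16·(-1.853880) − (-1.854366)) / 15 = -1.853848

-1.8538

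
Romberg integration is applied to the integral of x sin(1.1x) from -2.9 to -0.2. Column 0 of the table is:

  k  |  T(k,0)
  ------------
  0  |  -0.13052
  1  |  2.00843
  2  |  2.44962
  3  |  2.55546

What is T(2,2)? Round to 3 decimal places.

Richardson extrapolation on the trapezoidal column (denominator 4−1=3):
T(1,1) = (4·2.00843 − (-0.13052)) / 3 = 2.72141
T(2,1) = 2.44962 + (2.44962 − 2.00843)/3 = 2.59668
T(2,2) = (16·2.59668 − 2.72141) / 15 = 2.58836

2.588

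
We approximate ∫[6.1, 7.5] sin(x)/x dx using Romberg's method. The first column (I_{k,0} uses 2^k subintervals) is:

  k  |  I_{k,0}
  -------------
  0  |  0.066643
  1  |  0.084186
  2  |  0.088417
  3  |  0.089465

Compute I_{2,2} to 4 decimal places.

Richardson extrapolation on the trapezoidal column (denominator 4−1=3):
I_{1,1} = 0.084186 + (0.084186 − 0.066643)/3 = 0.090034
I_{2,1} = 0.088417 + (0.088417 − 0.084186)/3 = 0.089827
I_{2,2} = 0.089827 + (0.089827 − 0.090034)/15 = 0.089813

0.0898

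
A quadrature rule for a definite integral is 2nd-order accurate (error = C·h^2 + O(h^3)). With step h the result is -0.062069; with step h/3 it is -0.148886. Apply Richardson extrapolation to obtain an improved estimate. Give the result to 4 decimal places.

-0.1597

The leading error scales as h^2; refining by a factor of 3 reduces it by 3^2 = 9.
Extrapolated value = (9·A(h/3) − A(h)) / (9 − 1)
= (9·(-0.148886) − (-0.062069)) / 8
= -1.277905 / 8 = -0.159738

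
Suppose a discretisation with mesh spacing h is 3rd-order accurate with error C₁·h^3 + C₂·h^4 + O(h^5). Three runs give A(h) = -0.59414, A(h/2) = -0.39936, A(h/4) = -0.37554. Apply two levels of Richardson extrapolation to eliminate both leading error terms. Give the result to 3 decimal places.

First eliminate the h^3 term (factor 2^3 = 8):
  B₁ = (8·(-0.39936) − (-0.59414))/7 = -0.37153
  B₂ = (8·(-0.37554) − (-0.39936))/7 = -0.37214
Then eliminate the h^4 term (factor 2^4 = 16):
  (16·(-0.37214) − (-0.37153))/15 = -0.37218

-0.372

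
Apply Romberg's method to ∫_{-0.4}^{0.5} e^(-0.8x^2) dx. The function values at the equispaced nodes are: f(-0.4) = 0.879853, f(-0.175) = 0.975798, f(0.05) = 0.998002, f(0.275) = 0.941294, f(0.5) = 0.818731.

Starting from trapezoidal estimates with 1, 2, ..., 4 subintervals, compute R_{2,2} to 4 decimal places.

R_{0,0} (trapezoid, 1 panel, h=0.9000): 0.764363
R_{1,0} (trapezoid, 2 panels, h=0.4500): 0.831282
R_{2,0} (trapezoid, 4 panels, h=0.2250): 0.846987
R_{1,1} = 0.831282 + (0.831282 − 0.764363)/3 = 0.853588
R_{2,1} = 0.846987 + (0.846987 − 0.831282)/3 = 0.852222
R_{2,2} = 0.852222 + (0.852222 − 0.853588)/15 = 0.852131

0.8521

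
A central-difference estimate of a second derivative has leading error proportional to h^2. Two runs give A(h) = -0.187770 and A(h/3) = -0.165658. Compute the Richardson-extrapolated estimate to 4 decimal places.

The leading error scales as h^2; refining by a factor of 3 reduces it by 3^2 = 9.
Extrapolated value = (9·A(h/3) − A(h)) / (9 − 1)
= (9·(-0.165658) − (-0.187770)) / 8
= -1.303152 / 8 = -0.162894

-0.1629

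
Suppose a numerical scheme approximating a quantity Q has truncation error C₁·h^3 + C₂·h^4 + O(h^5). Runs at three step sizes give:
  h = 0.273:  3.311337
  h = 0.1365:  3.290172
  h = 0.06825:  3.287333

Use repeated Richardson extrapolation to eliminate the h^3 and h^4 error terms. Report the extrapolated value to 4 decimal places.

3.2869

First eliminate the h^3 term (factor 2^3 = 8):
  B₁ = (8·3.290172 − 3.311337)/7 = 3.287148
  B₂ = (8·3.287333 − 3.290172)/7 = 3.286927
Then eliminate the h^4 term (factor 2^4 = 16):
  (16·3.286927 − 3.287148)/15 = 3.286912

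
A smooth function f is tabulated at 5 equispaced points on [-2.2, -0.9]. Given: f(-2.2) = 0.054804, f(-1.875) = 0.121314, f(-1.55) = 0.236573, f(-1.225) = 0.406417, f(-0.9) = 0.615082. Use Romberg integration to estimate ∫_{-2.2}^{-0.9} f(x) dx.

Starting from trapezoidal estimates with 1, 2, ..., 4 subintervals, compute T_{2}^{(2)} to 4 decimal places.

T_{0}^{(0)} (trapezoid, 1 panel, h=1.3000): 0.435426
T_{1}^{(0)} (trapezoid, 2 panels, h=0.6500): 0.371485
T_{2}^{(0)} (trapezoid, 4 panels, h=0.3250): 0.357255
T_{1}^{(1)} = 0.371485 + (0.371485 − 0.435426)/3 = 0.350171
T_{2}^{(1)} = 0.357255 + (0.357255 − 0.371485)/3 = 0.352512
T_{2}^{(2)} = 0.352512 + (0.352512 − 0.350171)/15 = 0.352668

0.3527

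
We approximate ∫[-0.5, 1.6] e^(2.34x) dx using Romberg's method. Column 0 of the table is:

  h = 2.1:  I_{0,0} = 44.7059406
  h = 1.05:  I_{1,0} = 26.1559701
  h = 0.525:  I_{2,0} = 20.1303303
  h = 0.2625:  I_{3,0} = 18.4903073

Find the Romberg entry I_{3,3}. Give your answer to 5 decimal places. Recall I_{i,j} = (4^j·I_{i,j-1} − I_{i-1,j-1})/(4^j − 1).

17.93070

Richardson extrapolation on the trapezoidal column (denominator 4−1=3):
I_{1,1} = 26.1559701 + (26.1559701 − 44.7059406)/3 = 19.9726466
I_{2,1} = (4·20.1303303 − 26.1559701) / 3 = 18.1217837
I_{3,1} = (4·18.4903073 − 20.1303303) / 3 = 17.9436330
I_{2,2} = (16·18.1217837 − 19.9726466) / 15 = 17.9983928
I_{3,2} = (16·17.9436330 − 18.1217837) / 15 = 17.9317563
I_{3,3} = (64·17.9317563 − 17.9983928) / 63 = 17.9306986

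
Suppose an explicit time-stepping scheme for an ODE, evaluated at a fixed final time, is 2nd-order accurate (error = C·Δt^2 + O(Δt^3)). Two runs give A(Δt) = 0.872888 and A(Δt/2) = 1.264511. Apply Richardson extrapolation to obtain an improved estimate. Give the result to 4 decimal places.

Extrapolated value = (4·A(Δt/2) − A(Δt)) / (4 − 1)
= (4·1.264511 − 0.872888) / 3
= 4.185156 / 3 = 1.395052

1.3951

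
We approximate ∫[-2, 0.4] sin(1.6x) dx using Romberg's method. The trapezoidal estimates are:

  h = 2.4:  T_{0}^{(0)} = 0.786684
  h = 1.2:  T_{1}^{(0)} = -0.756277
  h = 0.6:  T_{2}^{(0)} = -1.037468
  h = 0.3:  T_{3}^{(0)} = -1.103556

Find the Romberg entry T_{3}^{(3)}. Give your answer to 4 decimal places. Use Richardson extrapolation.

-1.1253

Richardson extrapolation on the trapezoidal column (denominator 4−1=3):
T_{1}^{(1)} = -0.756277 + (-0.756277 − 0.786684)/3 = -1.270597
T_{2}^{(1)} = (4·(-1.037468) − (-0.756277)) / 3 = -1.131198
T_{3}^{(1)} = -1.103556 + (-1.103556 − (-1.037468))/3 = -1.125585
T_{2}^{(2)} = -1.131198 + (-1.131198 − (-1.270597))/15 = -1.121905
T_{3}^{(2)} = (16·(-1.125585) − (-1.131198)) / 15 = -1.125211
T_{3}^{(3)} = (64·(-1.125211) − (-1.121905)) / 63 = -1.125263
(Column j=1 coincides with Simpson's rule on the same nodes.)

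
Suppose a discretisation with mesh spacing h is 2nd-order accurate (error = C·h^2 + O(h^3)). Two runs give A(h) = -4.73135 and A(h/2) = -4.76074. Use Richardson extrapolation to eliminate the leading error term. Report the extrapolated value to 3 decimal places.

-4.771

The leading error scales as h^2; refining by a factor of 2 reduces it by 2^2 = 4.
Extrapolated value = (4·A(h/2) − A(h)) / (4 − 1)
= (4·(-4.76074) − (-4.73135)) / 3
= -14.31161 / 3 = -4.77054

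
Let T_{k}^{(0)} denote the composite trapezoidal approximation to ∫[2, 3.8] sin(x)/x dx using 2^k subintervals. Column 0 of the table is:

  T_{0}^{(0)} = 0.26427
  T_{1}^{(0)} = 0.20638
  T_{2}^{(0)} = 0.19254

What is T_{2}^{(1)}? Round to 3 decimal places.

T_{2}^{(1)} = (4·0.19254 − 0.20638) / 3 = 0.18793

0.188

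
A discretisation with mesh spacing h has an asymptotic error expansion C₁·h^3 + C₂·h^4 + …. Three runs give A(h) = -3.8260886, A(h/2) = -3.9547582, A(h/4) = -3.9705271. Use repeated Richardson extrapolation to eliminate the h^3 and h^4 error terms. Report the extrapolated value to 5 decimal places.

First eliminate the h^3 term (factor 2^3 = 8):
  B₁ = (8·(-3.9547582) − (-3.8260886))/7 = -3.9731396
  B₂ = (8·(-3.9705271) − (-3.9547582))/7 = -3.9727798
Then eliminate the h^4 term (factor 2^4 = 16):
  (16·(-3.9727798) − (-3.9731396))/15 = -3.9727558

-3.97276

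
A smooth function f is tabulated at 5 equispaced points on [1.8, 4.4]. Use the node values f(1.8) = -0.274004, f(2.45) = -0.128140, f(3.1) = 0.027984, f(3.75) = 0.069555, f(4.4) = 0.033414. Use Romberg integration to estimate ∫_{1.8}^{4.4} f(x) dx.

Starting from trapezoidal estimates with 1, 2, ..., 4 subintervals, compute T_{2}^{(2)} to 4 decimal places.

T_{0}^{(0)} (trapezoid, 1 panel, h=2.6000): -0.312767
T_{1}^{(0)} (trapezoid, 2 panels, h=1.3000): -0.120004
T_{2}^{(0)} (trapezoid, 4 panels, h=0.6500): -0.098082
T_{1}^{(1)} = -0.120004 + (-0.120004 − (-0.312767))/3 = -0.055750
T_{2}^{(1)} = -0.098082 + (-0.098082 − (-0.120004))/3 = -0.090775
T_{2}^{(2)} = -0.090775 + (-0.090775 − (-0.055750))/15 = -0.093110

-0.0931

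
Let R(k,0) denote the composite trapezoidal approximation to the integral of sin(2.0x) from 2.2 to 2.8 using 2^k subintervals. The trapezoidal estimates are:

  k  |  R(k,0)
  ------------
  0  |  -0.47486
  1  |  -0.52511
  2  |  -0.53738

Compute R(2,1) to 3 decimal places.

-0.541

R(2,1) = (4·(-0.53738) − (-0.52511)) / 3 = -0.54147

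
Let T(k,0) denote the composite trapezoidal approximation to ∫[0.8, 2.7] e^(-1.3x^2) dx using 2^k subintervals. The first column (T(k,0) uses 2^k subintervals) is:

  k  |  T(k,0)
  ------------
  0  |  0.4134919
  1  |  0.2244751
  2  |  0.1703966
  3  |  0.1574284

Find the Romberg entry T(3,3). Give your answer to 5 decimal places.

Richardson extrapolation on the trapezoidal column (denominator 4−1=3):
T(1,1) = (4·0.2244751 − 0.4134919) / 3 = 0.1614695
T(2,1) = 0.1703966 + (0.1703966 − 0.2244751)/3 = 0.1523704
T(3,1) = 0.1574284 + (0.1574284 − 0.1703966)/3 = 0.1531057
T(2,2) = 0.1523704 + (0.1523704 − 0.1614695)/15 = 0.1517638
T(3,2) = (16·0.1531057 − 0.1523704) / 15 = 0.1531547
T(3,3) = 0.1531547 + (0.1531547 − 0.1517638)/63 = 0.1531768

0.15318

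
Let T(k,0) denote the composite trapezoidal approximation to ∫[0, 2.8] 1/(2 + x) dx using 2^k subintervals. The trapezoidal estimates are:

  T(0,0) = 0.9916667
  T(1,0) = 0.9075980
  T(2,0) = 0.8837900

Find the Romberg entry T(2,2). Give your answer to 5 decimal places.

T(1,1) = (4·0.9075980 − 0.9916667) / 3 = 0.8795751
T(2,1) = (4·0.8837900 − 0.9075980) / 3 = 0.8758540
T(2,2) = 0.8758540 + (0.8758540 − 0.8795751)/15 = 0.8756059

0.87561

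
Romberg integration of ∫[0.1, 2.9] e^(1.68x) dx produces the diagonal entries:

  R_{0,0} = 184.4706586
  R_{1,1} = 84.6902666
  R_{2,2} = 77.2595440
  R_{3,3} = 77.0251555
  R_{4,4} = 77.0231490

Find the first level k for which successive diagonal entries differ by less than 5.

|R_{1,1} − R_{0,0}| = 99.7803920 ≥ 5
|R_{2,2} − R_{1,1}| = 7.4307226 ≥ 5
|R_{3,3} − R_{2,2}| = 0.2343885 < 5

k = 3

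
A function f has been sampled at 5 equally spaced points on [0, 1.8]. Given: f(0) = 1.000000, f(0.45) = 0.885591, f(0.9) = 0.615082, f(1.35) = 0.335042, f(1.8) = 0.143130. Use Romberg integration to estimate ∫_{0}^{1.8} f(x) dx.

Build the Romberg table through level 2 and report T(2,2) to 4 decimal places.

1.0889

T(0,0) (trapezoid, 1 panel, h=1.8000): 1.028817
T(1,0) (trapezoid, 2 panels, h=0.9000): 1.067982
T(2,0) (trapezoid, 4 panels, h=0.4500): 1.083276
T(1,1) = 1.067982 + (1.067982 − 1.028817)/3 = 1.081037
T(2,1) = 1.083276 + (1.083276 − 1.067982)/3 = 1.088374
T(2,2) = 1.088374 + (1.088374 − 1.081037)/15 = 1.088863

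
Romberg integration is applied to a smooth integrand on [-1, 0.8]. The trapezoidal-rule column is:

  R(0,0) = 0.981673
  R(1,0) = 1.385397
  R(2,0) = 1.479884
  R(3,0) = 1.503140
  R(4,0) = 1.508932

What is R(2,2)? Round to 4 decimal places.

1.5108

R(1,1) = 1.385397 + (1.385397 − 0.981673)/3 = 1.519972
R(2,1) = 1.479884 + (1.479884 − 1.385397)/3 = 1.511380
R(2,2) = (16·1.511380 − 1.519972) / 15 = 1.510807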